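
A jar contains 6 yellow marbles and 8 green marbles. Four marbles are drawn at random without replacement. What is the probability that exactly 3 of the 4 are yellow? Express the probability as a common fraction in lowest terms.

The sample space is all 4-subsets of the 14: C(14,4) = 1001.
Selections with exactly 3 yellow: choose 3 of the 6 yellow and 1 of the 8 green, C(6,3)·C(8,1) = 20·8 = 160.
Probability = 160/1001.

160/1001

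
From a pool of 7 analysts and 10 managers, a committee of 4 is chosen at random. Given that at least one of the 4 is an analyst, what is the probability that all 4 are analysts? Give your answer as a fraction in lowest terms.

Work in counts. Selections with at least one analyst: C(17,4) − C(10,4) = 2380 − 210 = 2170.
Of those, selections where all 4 are analysts: C(7,4) = 35.
Conditional probability = 35/2170 = 1/62.

1/62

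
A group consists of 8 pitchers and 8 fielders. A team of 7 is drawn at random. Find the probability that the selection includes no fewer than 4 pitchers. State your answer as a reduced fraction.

1/2

There are C(16,7) = 11440 ways to choose the 7.
Favorable selections (no fewer than 4 pitchers): C(8,4)·C(8,3) + C(8,5)·C(8,2) + C(8,6)·C(8,1) + C(8,7)·C(8,0) = 3920 + 1568 + 224 + 8 = 5720.
Probability = 5720/11440 = 1/2.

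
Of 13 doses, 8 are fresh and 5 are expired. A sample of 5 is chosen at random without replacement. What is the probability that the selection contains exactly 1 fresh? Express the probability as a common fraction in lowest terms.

The sample space is all 5-subsets of the 13: C(13,5) = 1287.
Selections with exactly 1 fresh: choose 1 of the 8 fresh and 4 of the 5 expired, C(8,1)·C(5,4) = 8·5 = 40.
Probability = 40/1287.

40/1287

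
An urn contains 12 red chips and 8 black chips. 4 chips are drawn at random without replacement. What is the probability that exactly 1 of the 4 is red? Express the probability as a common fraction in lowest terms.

224/1615

The sample space is all 4-subsets of the 20: C(20,4) = 4845.
Selections with exactly 1 red: choose 1 of the 12 red and 3 of the 8 black, C(12,1)·C(8,3) = 12·56 = 672.
Probability = 672/4845 = 224/1615.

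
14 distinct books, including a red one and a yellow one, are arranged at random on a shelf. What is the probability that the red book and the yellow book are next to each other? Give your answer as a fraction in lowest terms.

There are 14! = 87178291200 arrangements.
Treat the red book and the yellow book as a block: 13! arrangements of the blocks × 2 orders within the block = 2·6227020800 = 12454041600.
Probability = 12454041600/87178291200 = 1/7.

1/7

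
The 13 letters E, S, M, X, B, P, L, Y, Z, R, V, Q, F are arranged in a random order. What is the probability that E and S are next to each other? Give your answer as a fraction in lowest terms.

There are 13! = 6227020800 arrangements.
Treat E and S as a block: 12! arrangements of the blocks × 2 orders within the block = 2·479001600 = 958003200.
Probability = 958003200/6227020800 = 2/13.

2/13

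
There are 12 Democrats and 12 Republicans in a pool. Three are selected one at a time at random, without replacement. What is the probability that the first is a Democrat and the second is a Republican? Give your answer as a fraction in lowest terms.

Multiply the conditional probabilities at each draw: 12/24 · 12/23 = 144/552 = 6/23.

6/23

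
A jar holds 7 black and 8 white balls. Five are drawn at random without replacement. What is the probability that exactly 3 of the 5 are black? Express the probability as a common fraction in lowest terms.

140/429

Total number of selections: C(15,5) = 3003.
Selections with exactly 3 black: choose 3 of the 7 black and 2 of the 8 white, C(7,3)·C(8,2) = 35·28 = 980.
Probability = 980/3003 = 140/429.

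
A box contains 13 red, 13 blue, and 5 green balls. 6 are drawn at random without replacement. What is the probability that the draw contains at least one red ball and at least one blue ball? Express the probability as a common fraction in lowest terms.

2561/2697

There are C(31,6) = 736281 possible draws.
By inclusion-exclusion on the complements, draws missing all red or all blue: C(18,6) + C(18,6) − C(5,6) = 18564 + 18564 − 0 = 37128.
So draws with at least one of each: 736281 − 37128 = 699153, probability 699153/736281 = 2561/2697.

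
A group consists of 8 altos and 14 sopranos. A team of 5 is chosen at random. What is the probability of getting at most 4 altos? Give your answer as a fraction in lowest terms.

1877/1881

There are C(22,5) = 26334 ways to choose the 5.
The complement is exactly 5 altos: C(8,5)·C(14,0) = 56.
Probability = 1 − 56/26334 = 26278/26334 = 1877/1881.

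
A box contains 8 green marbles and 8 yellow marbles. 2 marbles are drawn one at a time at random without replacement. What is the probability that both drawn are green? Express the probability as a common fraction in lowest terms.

Multiply the conditional probabilities at each draw: 8/16 · 7/15 = 56/240 = 7/30.

7/30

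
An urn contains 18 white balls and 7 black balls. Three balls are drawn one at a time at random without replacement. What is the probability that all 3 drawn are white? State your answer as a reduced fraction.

Multiply the conditional probabilities at each draw: 18/25 · 17/24 · 16/23 = 4896/13800 = 204/575.

204/575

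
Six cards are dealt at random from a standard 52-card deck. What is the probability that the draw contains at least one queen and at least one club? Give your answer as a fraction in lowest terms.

There are C(52,6) = 20358520 possible draws.
By inclusion-exclusion on the complements, draws missing all queens or all clubs: C(48,6) + C(39,6) − C(36,6) = 12271512 + 3262623 − 1947792 = 13586343.
So draws with at least one of each: 20358520 − 13586343 = 6772177, probability 6772177/20358520.

6772177/20358520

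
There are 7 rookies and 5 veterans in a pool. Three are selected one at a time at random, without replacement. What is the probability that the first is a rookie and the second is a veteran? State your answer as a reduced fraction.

35/132

Multiply the conditional probabilities at each draw: 7/12 · 5/11 = 35/132.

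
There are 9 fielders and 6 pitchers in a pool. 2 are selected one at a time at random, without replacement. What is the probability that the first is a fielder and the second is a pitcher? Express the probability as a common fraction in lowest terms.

Multiply the conditional probabilities at each draw: 9/15 · 6/14 = 54/210 = 9/35.

9/35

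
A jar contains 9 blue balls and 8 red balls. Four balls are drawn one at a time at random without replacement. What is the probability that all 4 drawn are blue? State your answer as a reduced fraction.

Multiply the conditional probabilities at each draw: 9/17 · 8/16 · 7/15 · 6/14 = 3024/57120 = 9/170.

9/170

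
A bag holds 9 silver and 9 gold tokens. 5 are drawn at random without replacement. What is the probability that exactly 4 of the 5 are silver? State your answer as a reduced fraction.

The sample space is all 5-subsets of the 18: C(18,5) = 8568.
Selections with exactly 4 silver: choose 4 of the 9 silver and 1 of the 9 gold, C(9,4)·C(9,1) = 126·9 = 1134.
Probability = 1134/8568 = 9/68.

9/68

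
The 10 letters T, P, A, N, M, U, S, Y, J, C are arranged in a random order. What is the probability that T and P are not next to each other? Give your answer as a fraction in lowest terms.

There are 10! = 3628800 arrangements.
Arrangements with T and P adjacent: 2·9! = 725760.
So not adjacent: 3628800 − 725760 = 2903040, probability 2903040/3628800 = 4/5.

4/5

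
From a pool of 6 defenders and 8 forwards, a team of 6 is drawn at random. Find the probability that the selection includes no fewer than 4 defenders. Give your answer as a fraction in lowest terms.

67/429

Total selections: C(14,6) = 3003.
Favorable selections (no fewer than 4 defenders): C(6,4)·C(8,2) + C(6,5)·C(8,1) + C(6,6)·C(8,0) = 420 + 48 + 1 = 469.
Probability = 469/3003 = 67/429.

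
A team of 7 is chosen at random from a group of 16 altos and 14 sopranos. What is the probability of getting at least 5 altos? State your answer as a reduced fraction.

There are C(30,7) = 2035800 ways to choose the 7.
Favorable selections (at least 5 altos): C(16,5)·C(14,2) + C(16,6)·C(14,1) + C(16,7)·C(14,0) = 397488 + 112112 + 11440 = 521040.
Probability = 521040/2035800 = 334/1305.

334/1305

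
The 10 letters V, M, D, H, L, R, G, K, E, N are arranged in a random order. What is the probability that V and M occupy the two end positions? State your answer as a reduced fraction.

There are 10! = 3628800 arrangements.
Place V and M at the ends in 2 ways, arrange the remaining 8 in 8! = 40320 ways: 2·40320 = 80640.
Probability = 80640/3628800 = 1/45.

1/45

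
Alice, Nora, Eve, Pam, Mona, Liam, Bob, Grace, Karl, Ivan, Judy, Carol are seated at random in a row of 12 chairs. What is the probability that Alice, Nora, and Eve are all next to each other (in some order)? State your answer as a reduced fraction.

1/22

There are 12! = 479001600 arrangements.
Treat the three as one block: 10! placements × 3! orders within the block = 3628800·6 = 21772800.
Probability = 21772800/479001600 = 1/22.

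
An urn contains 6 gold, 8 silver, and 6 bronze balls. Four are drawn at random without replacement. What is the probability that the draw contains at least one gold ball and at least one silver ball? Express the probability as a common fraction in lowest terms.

There are C(20,4) = 4845 possible draws.
By inclusion-exclusion on the complements, draws missing all gold or all silver: C(14,4) + C(12,4) − C(6,4) = 1001 + 495 − 15 = 1481.
So draws with at least one of each: 4845 − 1481 = 3364, probability 3364/4845.

3364/4845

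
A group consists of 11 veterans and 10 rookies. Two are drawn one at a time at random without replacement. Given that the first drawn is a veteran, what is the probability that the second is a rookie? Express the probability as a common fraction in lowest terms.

After removing one veteran, 20 remain: 10 veterans and 10 rookies.
So the probability the next is a rookie is 10/20 = 1/2.

1/2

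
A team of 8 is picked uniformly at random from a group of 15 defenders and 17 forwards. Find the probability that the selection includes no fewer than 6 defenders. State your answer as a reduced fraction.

There are C(32,8) = 10518300 ways to choose the 8.
Favorable selections (no fewer than 6 defenders): C(15,6)·C(17,2) + C(15,7)·C(17,1) + C(15,8)·C(17,0) = 680680 + 109395 + 6435 = 796510.
Probability = 796510/10518300 = 6127/80910.

6127/80910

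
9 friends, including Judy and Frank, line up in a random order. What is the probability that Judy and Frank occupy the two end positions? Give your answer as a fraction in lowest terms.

1/36

There are 9! = 362880 arrangements.
Place Judy and Frank at the ends in 2 ways, arrange the remaining 7 in 7! = 5040 ways: 2·5040 = 10080.
Probability = 10080/362880 = 1/36.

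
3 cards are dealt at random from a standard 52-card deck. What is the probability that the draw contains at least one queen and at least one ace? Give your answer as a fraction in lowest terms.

There are C(52,3) = 22100 possible draws.
By inclusion-exclusion on the complements, draws missing all queens or all aces: C(48,3) + C(48,3) − C(44,3) = 17296 + 17296 − 13244 = 21348.
So draws with at least one of each: 22100 − 21348 = 752, probability 752/22100 = 188/5525.

188/5525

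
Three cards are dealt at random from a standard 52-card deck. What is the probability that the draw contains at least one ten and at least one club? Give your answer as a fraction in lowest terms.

There are C(52,3) = 22100 possible draws.
By inclusion-exclusion on the complements, draws missing all tens or all clubs: C(48,3) + C(39,3) − C(36,3) = 17296 + 9139 − 7140 = 19295.
So draws with at least one of each: 22100 − 19295 = 2805, probability 2805/22100 = 33/260.

33/260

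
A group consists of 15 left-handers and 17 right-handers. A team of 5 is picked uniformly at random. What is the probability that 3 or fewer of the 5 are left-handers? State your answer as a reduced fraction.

There are C(32,5) = 201376 ways to choose the 5.
Count the complement (more than 3 left-handers): C(15,4)·C(17,1) + C(15,5)·C(17,0) = 23205 + 3003 = 26208.
Probability = 1 − 26208/201376 = 175168/201376 = 782/899.

782/899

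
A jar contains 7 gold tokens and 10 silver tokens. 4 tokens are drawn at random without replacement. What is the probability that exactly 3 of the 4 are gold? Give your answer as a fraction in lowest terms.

There are C(17,4) = 2380 ways to choose 4 from 17.
Selections with exactly 3 gold: choose 3 of the 7 gold and 1 of the 10 silver, C(7,3)·C(10,1) = 35·10 = 350.
Probability = 350/2380 = 5/34.

5/34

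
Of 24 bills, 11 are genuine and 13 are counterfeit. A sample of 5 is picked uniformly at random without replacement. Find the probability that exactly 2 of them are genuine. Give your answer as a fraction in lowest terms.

715/1932

Total number of selections: C(24,5) = 42504.
Selections with exactly 2 genuine: choose 2 of the 11 genuine and 3 of the 13 counterfeit, C(11,2)·C(13,3) = 55·286 = 15730.
Probability = 15730/42504 = 715/1932.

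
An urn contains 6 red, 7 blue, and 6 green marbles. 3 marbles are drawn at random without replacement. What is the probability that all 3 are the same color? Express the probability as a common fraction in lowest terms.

There are C(19,3) = 969 ways to draw 3 marbles.
All same color: C(6,3) + C(7,3) + C(6,3) = 20 + 35 + 20 = 75.
Probability = 75/969 = 25/323.

25/323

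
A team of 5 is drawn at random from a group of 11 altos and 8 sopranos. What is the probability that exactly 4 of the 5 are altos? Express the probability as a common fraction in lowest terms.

220/969

Total number of selections: C(19,5) = 11628.
Selections with exactly 4 altos: choose 4 of the 11 altos and 1 of the 8 sopranos, C(11,4)·C(8,1) = 330·8 = 2640.
Probability = 2640/11628 = 220/969.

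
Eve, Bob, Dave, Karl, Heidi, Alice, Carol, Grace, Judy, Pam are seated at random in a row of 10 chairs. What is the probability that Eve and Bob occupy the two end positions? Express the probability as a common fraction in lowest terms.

There are 10! = 3628800 arrangements.
Place Eve and Bob at the ends in 2 ways, arrange the remaining 8 in 8! = 40320 ways: 2·40320 = 80640.
Probability = 80640/3628800 = 1/45.

1/45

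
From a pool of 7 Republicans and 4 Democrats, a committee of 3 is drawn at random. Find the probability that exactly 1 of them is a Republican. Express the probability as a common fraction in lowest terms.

The sample space is all 3-subsets of the 11: C(11,3) = 165.
Selections with exactly 1 Republican: choose 1 of the 7 Republicans and 2 of the 4 Democrats, C(7,1)·C(4,2) = 7·6 = 42.
Probability = 42/165 = 14/55.

14/55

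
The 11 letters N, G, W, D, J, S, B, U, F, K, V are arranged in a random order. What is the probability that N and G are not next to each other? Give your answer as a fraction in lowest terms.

There are 11! = 39916800 arrangements.
Arrangements with N and G adjacent: 2·10! = 7257600.
So not adjacent: 39916800 − 7257600 = 32659200, probability 32659200/39916800 = 9/11.

9/11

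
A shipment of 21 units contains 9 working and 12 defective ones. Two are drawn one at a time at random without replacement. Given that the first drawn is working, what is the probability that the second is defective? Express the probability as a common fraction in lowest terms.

3/5

After removing one working, 20 remain: 8 working and 12 defective.
So the probability the next is defective is 12/20 = 3/5.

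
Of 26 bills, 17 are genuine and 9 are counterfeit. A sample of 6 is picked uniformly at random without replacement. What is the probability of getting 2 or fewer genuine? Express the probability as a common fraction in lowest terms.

There are C(26,6) = 230230 ways to choose the 6.
Favorable selections (2 or fewer genuine): C(17,0)·C(9,6) + C(17,1)·C(9,5) + C(17,2)·C(9,4) = 84 + 2142 + 17136 = 19362.
Probability = 19362/230230 = 1383/16445.

1383/16445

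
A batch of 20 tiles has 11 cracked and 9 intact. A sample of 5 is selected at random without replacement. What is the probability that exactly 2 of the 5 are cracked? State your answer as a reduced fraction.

385/1292

Total number of selections: C(20,5) = 15504.
Selections with exactly 2 cracked: choose 2 of the 11 cracked and 3 of the 9 intact, C(11,2)·C(9,3) = 55·84 = 4620.
Probability = 4620/15504 = 385/1292.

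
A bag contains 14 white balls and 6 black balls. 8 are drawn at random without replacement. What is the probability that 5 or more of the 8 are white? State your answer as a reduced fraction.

Total selections: C(20,8) = 125970.
Count the complement (fewer than 5 white): C(14,2)·C(6,6) + C(14,3)·C(6,5) + C(14,4)·C(6,4) = 91 + 2184 + 15015 = 17290.
Probability = 1 − 17290/125970 = 108680/125970 = 44/51.

44/51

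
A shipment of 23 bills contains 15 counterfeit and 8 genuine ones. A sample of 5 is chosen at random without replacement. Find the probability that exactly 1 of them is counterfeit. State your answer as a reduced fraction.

150/4807

There are C(23,5) = 33649 ways to choose 5 from 23.
Selections with exactly 1 counterfeit: choose 1 of the 15 counterfeit and 4 of the 8 genuine, C(15,1)·C(8,4) = 15·70 = 1050.
Probability = 1050/33649 = 150/4807.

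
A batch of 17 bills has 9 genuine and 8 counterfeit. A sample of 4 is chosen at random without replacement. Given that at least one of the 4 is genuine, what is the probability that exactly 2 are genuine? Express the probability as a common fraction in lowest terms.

24/55

Work in counts. Selections with at least one genuine: C(17,4) − C(8,4) = 2380 − 70 = 2310.
Of those, selections where exactly 2 are genuine: C(9,2)·C(8,2) = 36·28 = 1008.
Conditional probability = 1008/2310 = 24/55.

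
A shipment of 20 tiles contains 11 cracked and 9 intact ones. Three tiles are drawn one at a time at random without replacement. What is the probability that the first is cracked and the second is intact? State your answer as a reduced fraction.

99/380

Multiply the conditional probabilities at each draw: 11/20 · 9/19 = 99/380.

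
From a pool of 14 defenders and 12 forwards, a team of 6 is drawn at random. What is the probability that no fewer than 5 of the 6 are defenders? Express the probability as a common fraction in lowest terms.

27/230

There are C(26,6) = 230230 ways to choose the 6.
Favorable selections (no fewer than 5 defenders): C(14,5)·C(12,1) + C(14,6)·C(12,0) = 24024 + 3003 = 27027.
Probability = 27027/230230 = 27/230.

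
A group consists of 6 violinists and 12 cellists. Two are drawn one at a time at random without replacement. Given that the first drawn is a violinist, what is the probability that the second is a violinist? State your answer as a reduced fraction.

After removing one violinist, 17 remain: 5 violinists and 12 cellists.
So the probability the next is a violinist is 5/17.

5/17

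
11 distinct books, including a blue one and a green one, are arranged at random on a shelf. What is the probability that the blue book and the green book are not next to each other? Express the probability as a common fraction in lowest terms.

There are 11! = 39916800 arrangements.
Arrangements with the blue book and the green book adjacent: 2·10! = 7257600.
So not adjacent: 39916800 − 7257600 = 32659200, probability 32659200/39916800 = 9/11.

9/11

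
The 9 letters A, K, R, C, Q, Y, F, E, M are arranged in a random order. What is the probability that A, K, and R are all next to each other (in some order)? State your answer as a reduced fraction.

1/12

There are 9! = 362880 arrangements.
Treat the three as one block: 7! placements × 3! orders within the block = 5040·6 = 30240.
Probability = 30240/362880 = 1/12.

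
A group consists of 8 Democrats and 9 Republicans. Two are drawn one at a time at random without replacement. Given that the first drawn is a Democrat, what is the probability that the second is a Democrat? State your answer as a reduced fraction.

7/16

After removing one Democrat, 16 remain: 7 Democrats and 9 Republicans.
So the probability the next is a Democrat is 7/16.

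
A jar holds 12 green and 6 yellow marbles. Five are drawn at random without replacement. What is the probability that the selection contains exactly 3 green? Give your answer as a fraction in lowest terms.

275/714

The sample space is all 5-subsets of the 18: C(18,5) = 8568.
Selections with exactly 3 green: choose 3 of the 12 green and 2 of the 6 yellow, C(12,3)·C(6,2) = 220·15 = 3300.
Probability = 3300/8568 = 275/714.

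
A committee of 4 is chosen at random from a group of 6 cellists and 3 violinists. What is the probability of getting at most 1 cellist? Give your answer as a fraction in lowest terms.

1/21

There are C(9,4) = 126 ways to choose the 4.
Favorable selections (at most 1 cellist): C(6,1)·C(3,3) = 6.
Probability = 6/126 = 1/21.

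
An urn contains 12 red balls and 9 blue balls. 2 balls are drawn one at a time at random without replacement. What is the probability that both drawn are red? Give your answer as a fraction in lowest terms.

11/35

Multiply the conditional probabilities at each draw: 12/21 · 11/20 = 132/420 = 11/35.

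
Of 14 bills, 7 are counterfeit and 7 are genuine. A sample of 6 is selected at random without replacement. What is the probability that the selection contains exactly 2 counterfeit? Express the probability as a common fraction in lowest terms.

35/143

Total number of selections: C(14,6) = 3003.
Selections with exactly 2 counterfeit: choose 2 of the 7 counterfeit and 4 of the 7 genuine, C(7,2)·C(7,4) = 21·35 = 735.
Probability = 735/3003 = 35/143.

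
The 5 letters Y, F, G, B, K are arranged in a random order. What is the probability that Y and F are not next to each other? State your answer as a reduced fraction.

There are 5! = 120 arrangements.
Arrangements with Y and F adjacent: 2·4! = 48.
So not adjacent: 120 − 48 = 72, probability 72/120 = 3/5.

3/5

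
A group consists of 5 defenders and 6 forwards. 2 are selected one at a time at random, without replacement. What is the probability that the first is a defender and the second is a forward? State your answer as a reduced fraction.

Multiply the conditional probabilities at each draw: 5/11 · 6/10 = 30/110 = 3/11.

3/11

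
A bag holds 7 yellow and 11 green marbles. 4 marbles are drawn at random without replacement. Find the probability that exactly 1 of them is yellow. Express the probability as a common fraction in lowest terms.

There are C(18,4) = 3060 ways to choose 4 from 18.
Selections with exactly 1 yellow: choose 1 of the 7 yellow and 3 of the 11 green, C(7,1)·C(11,3) = 7·165 = 1155.
Probability = 1155/3060 = 77/204.

77/204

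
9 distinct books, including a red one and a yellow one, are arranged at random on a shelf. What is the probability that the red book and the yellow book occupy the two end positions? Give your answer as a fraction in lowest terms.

There are 9! = 362880 arrangements.
Place the red book and the yellow book at the ends in 2 ways, arrange the remaining 7 in 7! = 5040 ways: 2·5040 = 10080.
Probability = 10080/362880 = 1/36.

1/36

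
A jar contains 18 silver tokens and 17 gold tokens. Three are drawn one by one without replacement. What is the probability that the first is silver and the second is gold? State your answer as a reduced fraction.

Multiply the conditional probabilities at each draw: 18/35 · 17/34 = 306/1190 = 9/35.

9/35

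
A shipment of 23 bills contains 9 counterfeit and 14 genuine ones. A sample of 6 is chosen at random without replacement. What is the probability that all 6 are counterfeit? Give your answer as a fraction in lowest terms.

4/4807

There are C(23,6) = 100947 possible selections.
Selections with all counterfeit: C(9,6) = 84.
Probability = 84/100947 = 4/4807.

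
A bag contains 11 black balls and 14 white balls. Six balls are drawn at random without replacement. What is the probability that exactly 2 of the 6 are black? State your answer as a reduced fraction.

143/460

The sample space is all 6-subsets of the 25: C(25,6) = 177100.
Selections with exactly 2 black: choose 2 of the 11 black and 4 of the 14 white, C(11,2)·C(14,4) = 55·1001 = 55055.
Probability = 55055/177100 = 143/460.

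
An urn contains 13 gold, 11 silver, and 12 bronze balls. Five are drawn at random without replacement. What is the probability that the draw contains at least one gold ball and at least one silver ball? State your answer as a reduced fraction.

There are C(36,5) = 376992 possible draws.
By inclusion-exclusion on the complements, draws missing all gold or all silver: C(23,5) + C(25,5) − C(12,5) = 33649 + 53130 − 792 = 85987.
So draws with at least one of each: 376992 − 85987 = 291005, probability 291005/376992 = 26455/34272.

26455/34272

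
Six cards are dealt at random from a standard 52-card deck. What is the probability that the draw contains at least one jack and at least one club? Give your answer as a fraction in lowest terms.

6772177/20358520

There are C(52,6) = 20358520 possible draws.
By inclusion-exclusion on the complements, draws missing all jacks or all clubs: C(48,6) + C(39,6) − C(36,6) = 12271512 + 3262623 − 1947792 = 13586343.
So draws with at least one of each: 20358520 − 13586343 = 6772177, probability 6772177/20358520.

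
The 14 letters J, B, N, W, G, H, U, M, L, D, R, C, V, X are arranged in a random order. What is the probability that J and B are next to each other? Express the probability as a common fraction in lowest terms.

1/7

There are 14! = 87178291200 arrangements.
Treat J and B as a block: 13! arrangements of the blocks × 2 orders within the block = 2·6227020800 = 12454041600.
Probability = 12454041600/87178291200 = 1/7.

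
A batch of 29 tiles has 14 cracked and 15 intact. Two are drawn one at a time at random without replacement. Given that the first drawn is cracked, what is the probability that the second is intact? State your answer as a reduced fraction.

After removing one cracked, 28 remain: 13 cracked and 15 intact.
So the probability the next is intact is 15/28.

15/28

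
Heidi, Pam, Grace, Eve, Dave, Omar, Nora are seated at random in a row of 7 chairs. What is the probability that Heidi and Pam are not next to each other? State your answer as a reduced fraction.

There are 7! = 5040 arrangements.
Arrangements with Heidi and Pam adjacent: 2·6! = 1440.
So not adjacent: 5040 − 1440 = 3600, probability 3600/5040 = 5/7.

5/7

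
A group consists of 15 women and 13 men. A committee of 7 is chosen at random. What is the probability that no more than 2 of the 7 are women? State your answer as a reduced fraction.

Total selections: C(28,7) = 1184040.
Favorable selections (no more than 2 women): C(15,0)·C(13,7) + C(15,1)·C(13,6) + C(15,2)·C(13,5) = 1716 + 25740 + 135135 = 162591.
Probability = 162591/1184040 = 379/2760.

379/2760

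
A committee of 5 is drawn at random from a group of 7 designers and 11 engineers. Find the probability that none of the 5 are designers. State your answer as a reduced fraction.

11/204

There are C(18,5) = 8568 possible selections.
Selections with no designers (all engineers): C(11,5) = 462.
Probability = 462/8568 = 11/204.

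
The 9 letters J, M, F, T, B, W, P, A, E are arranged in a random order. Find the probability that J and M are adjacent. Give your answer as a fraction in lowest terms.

There are 9! = 362880 arrangements.
Treat J and M as a block: 8! arrangements of the blocks × 2 orders within the block = 2·40320 = 80640.
Probability = 80640/362880 = 2/9.

2/9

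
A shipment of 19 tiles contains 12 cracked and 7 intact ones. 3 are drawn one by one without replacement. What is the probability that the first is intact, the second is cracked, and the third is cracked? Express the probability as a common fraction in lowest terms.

154/969

Multiply the conditional probabilities at each draw: 7/19 · 12/18 · 11/17 = 924/5814 = 154/969.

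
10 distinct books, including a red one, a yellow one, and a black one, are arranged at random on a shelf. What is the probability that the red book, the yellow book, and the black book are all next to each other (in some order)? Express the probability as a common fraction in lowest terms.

There are 10! = 3628800 arrangements.
Treat the three as one block: 8! placements × 3! orders within the block = 40320·6 = 241920.
Probability = 241920/3628800 = 1/15.

1/15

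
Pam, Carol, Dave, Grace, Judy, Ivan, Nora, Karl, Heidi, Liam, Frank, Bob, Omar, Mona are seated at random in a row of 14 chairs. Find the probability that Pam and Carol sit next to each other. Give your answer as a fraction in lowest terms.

There are 14! = 87178291200 arrangements.
Treat Pam and Carol as a block: 13! arrangements of the blocks × 2 orders within the block = 2·6227020800 = 12454041600.
Probability = 12454041600/87178291200 = 1/7.

1/7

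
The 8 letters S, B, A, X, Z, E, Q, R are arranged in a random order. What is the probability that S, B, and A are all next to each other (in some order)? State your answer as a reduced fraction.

3/28

There are 8! = 40320 arrangements.
Treat the three as one block: 6! placements × 3! orders within the block = 720·6 = 4320.
Probability = 4320/40320 = 3/28.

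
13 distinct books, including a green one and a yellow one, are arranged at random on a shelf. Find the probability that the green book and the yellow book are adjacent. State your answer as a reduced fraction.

There are 13! = 6227020800 arrangements.
Treat the green book and the yellow book as a block: 12! arrangements of the blocks × 2 orders within the block = 2·479001600 = 958003200.
Probability = 958003200/6227020800 = 2/13.

2/13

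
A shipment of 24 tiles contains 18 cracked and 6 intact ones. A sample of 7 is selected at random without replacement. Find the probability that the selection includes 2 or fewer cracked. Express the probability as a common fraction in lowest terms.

13/4807

Total selections: C(24,7) = 346104.
Favorable selections (2 or fewer cracked): C(18,1)·C(6,6) + C(18,2)·C(6,5) = 18 + 918 = 936.
Probability = 936/346104 = 13/4807.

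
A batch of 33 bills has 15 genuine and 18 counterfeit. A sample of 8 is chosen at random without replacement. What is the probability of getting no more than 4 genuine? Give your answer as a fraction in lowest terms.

Total selections: C(33,8) = 13884156.
Favorable selections (no more than 4 genuine): C(15,0)·C(18,8) + C(15,1)·C(18,7) + C(15,2)·C(18,6) + C(15,3)·C(18,5) + C(15,4)·C(18,4) = 43758 + 477360 + 1949220 + 3898440 + 4176900 = 10545678.
Probability = 10545678/13884156 = 4097/5394.

4097/5394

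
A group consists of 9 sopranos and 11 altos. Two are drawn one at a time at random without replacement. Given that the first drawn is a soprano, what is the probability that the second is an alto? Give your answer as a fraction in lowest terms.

After removing one soprano, 19 remain: 8 sopranos and 11 altos.
So the probability the next is an alto is 11/19.

11/19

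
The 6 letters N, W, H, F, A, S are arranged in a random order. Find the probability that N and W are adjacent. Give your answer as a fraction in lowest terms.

There are 6! = 720 arrangements.
Treat N and W as a block: 5! arrangements of the blocks × 2 orders within the block = 2·120 = 240.
Probability = 240/720 = 1/3.

1/3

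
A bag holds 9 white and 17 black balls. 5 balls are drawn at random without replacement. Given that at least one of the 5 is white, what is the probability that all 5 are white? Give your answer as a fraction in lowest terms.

21/9932

Work in counts. Selections with at least one white: C(26,5) − C(17,5) = 65780 − 6188 = 59592.
Of those, selections where all 5 are white: C(9,5) = 126.
Conditional probability = 126/59592 = 21/9932.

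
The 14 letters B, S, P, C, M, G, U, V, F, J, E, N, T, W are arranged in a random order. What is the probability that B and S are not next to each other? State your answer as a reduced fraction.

There are 14! = 87178291200 arrangements.
Arrangements with B and S adjacent: 2·13! = 12454041600.
So not adjacent: 87178291200 − 12454041600 = 74724249600, probability 74724249600/87178291200 = 6/7.

6/7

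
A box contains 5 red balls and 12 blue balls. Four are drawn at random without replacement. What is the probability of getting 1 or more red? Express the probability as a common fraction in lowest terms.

Total selections: C(17,4) = 2380.
The complement is all 4 are blue: C(12,4) = 495.
Probability = 1 − 495/2380 = 1885/2380 = 377/476.

377/476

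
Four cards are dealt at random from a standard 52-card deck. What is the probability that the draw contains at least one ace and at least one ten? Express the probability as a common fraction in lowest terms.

1332/20825

There are C(52,4) = 270725 possible draws.
By inclusion-exclusion on the complements, draws missing all aces or all tens: C(48,4) + C(48,4) − C(44,4) = 194580 + 194580 − 135751 = 253409.
So draws with at least one of each: 270725 − 253409 = 17316, probability 17316/270725 = 1332/20825.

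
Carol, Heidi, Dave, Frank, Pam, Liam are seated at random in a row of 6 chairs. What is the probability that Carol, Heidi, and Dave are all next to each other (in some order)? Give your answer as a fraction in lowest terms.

1/5

There are 6! = 720 arrangements.
Treat the three as one block: 4! placements × 3! orders within the block = 24·6 = 144.
Probability = 144/720 = 1/5.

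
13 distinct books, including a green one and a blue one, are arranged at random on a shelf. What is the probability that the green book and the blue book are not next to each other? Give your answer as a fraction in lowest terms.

11/13

There are 13! = 6227020800 arrangements.
Arrangements with the green book and the blue book adjacent: 2·12! = 958003200.
So not adjacent: 6227020800 − 958003200 = 5269017600, probability 5269017600/6227020800 = 11/13.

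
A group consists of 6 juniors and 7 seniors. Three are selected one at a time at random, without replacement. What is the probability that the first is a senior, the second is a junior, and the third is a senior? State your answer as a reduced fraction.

21/143

Multiply the conditional probabilities at each draw: 7/13 · 6/12 · 6/11 = 252/1716 = 21/143.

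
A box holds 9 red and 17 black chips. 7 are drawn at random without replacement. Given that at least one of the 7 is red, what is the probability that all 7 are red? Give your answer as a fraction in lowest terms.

1/17732

Work in counts. Selections with at least one red: C(26,7) − C(17,7) = 657800 − 19448 = 638352.
Of those, selections where all 7 are red: C(9,7) = 36.
Conditional probability = 36/638352 = 1/17732.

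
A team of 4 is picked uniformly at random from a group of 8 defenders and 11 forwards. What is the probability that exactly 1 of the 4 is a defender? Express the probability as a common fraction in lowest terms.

110/323

The sample space is all 4-subsets of the 19: C(19,4) = 3876.
Selections with exactly 1 defender: choose 1 of the 8 defenders and 3 of the 11 forwards, C(8,1)·C(11,3) = 8·165 = 1320.
Probability = 1320/3876 = 110/323.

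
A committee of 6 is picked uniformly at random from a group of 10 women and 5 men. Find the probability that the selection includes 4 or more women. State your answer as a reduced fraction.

There are C(15,6) = 5005 ways to choose the 6.
Favorable selections (4 or more women): C(10,4)·C(5,2) + C(10,5)·C(5,1) + C(10,6)·C(5,0) = 2100 + 1260 + 210 = 3570.
Probability = 3570/5005 = 102/143.

102/143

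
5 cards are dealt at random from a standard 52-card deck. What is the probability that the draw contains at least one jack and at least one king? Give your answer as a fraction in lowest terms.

6509/64974

There are C(52,5) = 2598960 possible draws.
By inclusion-exclusion on the complements, draws missing all jacks or all kings: C(48,5) + C(48,5) − C(44,5) = 1712304 + 1712304 − 1086008 = 2338600.
So draws with at least one of each: 2598960 − 2338600 = 260360, probability 260360/2598960 = 6509/64974.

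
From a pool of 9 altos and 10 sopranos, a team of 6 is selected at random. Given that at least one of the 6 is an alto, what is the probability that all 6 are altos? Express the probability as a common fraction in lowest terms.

Work in counts. Selections with at least one alto: C(19,6) − C(10,6) = 27132 − 210 = 26922.
Of those, selections where all 6 are altos: C(9,6) = 84.
Conditional probability = 84/26922 = 2/641.

2/641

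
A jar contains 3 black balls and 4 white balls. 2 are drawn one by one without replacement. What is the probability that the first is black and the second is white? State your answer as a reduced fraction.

Multiply the conditional probabilities at each draw: 3/7 · 4/6 = 12/42 = 2/7.

2/7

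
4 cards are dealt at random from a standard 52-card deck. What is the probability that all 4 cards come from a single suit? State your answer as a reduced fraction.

There are C(52,4) = 270725 possible 4-card hands.
Hands of one suit: 4 suits × C(13,4) = 4·715 = 2860.
Probability = 2860/270725 = 44/4165.

44/4165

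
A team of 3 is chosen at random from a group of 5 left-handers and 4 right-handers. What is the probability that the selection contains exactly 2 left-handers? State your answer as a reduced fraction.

10/21

There are C(9,3) = 84 ways to choose 3 from 9.
Selections with exactly 2 left-handers: choose 2 of the 5 left-handers and 1 of the 4 right-handers, C(5,2)·C(4,1) = 10·4 = 40.
Probability = 40/84 = 10/21.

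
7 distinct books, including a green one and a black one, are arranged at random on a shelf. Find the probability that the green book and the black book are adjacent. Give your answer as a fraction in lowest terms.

2/7

There are 7! = 5040 arrangements.
Treat the green book and the black book as a block: 6! arrangements of the blocks × 2 orders within the block = 2·720 = 1440.
Probability = 1440/5040 = 2/7.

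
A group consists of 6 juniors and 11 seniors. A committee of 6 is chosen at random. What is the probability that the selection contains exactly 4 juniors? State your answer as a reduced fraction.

825/12376

Total number of selections: C(17,6) = 12376.
Selections with exactly 4 juniors: choose 4 of the 6 juniors and 2 of the 11 seniors, C(6,4)·C(11,2) = 15·55 = 825.
Probability = 825/12376.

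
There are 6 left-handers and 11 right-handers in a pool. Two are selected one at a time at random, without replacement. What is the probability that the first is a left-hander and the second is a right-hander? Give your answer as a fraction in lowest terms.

Multiply the conditional probabilities at each draw: 6/17 · 11/16 = 66/272 = 33/136.

33/136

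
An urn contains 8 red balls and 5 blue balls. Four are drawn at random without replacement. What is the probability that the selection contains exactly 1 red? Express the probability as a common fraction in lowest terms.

The sample space is all 4-subsets of the 13: C(13,4) = 715.
Selections with exactly 1 red: choose 1 of the 8 red and 3 of the 5 blue, C(8,1)·C(5,3) = 8·10 = 80.
Probability = 80/715 = 16/143.

16/143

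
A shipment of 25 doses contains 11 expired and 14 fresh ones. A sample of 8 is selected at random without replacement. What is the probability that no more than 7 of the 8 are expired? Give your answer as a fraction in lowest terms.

6554/6555

There are C(25,8) = 1081575 ways to choose the 8.
The complement is exactly 8 expired: C(11,8)·C(14,0) = 165.
Probability = 1 − 165/1081575 = 1081410/1081575 = 6554/6555.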